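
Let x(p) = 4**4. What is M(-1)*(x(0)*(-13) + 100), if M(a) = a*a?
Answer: -3228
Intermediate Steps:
x(p) = 256
M(a) = a**2
M(-1)*(x(0)*(-13) + 100) = (-1)**2*(256*(-13) + 100) = 1*(-3328 + 100) = 1*(-3228) = -3228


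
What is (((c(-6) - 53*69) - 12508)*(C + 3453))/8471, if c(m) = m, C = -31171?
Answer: 448227778/8471 ≈ 52913.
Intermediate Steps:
(((c(-6) - 53*69) - 12508)*(C + 3453))/8471 = (((-6 - 53*69) - 12508)*(-31171 + 3453))/8471 = (((-6 - 3657) - 12508)*(-27718))*(1/8471) = ((-3663 - 12508)*(-27718))*(1/8471) = -16171*(-27718)*(1/8471) = 448227778*(1/8471) = 448227778/8471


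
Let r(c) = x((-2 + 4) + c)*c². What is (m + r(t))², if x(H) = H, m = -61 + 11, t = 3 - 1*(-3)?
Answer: 56644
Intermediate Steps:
t = 6 (t = 3 + 3 = 6)
m = -50
r(c) = c²*(2 + c) (r(c) = ((-2 + 4) + c)*c² = (2 + c)*c² = c²*(2 + c))
(m + r(t))² = (-50 + 6²*(2 + 6))² = (-50 + 36*8)² = (-50 + 288)² = 238² = 56644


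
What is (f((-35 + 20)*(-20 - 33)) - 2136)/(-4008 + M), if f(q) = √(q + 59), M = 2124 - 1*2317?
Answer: 2136/4201 - √854/4201 ≈ 0.50149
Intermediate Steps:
M = -193 (M = 2124 - 2317 = -193)
f(q) = √(59 + q)
(f((-35 + 20)*(-20 - 33)) - 2136)/(-4008 + M) = (√(59 + (-35 + 20)*(-20 - 33)) - 2136)/(-4008 - 193) = (√(59 - 15*(-53)) - 2136)/(-4201) = (√(59 + 795) - 2136)*(-1/4201) = (√854 - 2136)*(-1/4201) = (-2136 + √854)*(-1/4201) = 2136/4201 - √854/4201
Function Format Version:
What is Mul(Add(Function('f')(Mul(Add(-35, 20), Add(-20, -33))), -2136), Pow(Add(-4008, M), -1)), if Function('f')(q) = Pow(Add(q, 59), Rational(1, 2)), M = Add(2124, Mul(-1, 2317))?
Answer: Add(Rational(2136, 4201), Mul(Rational(-1, 4201), Pow(854, Rational(1, 2)))) ≈ 0.50149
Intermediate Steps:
M = -193 (M = Add(2124, -2317) = -193)
Function('f')(q) = Pow(Add(59, q), Rational(1, 2))
Mul(Add(Function('f')(Mul(Add(-35, 20), Add(-20, -33))), -2136), Pow(Add(-4008, M), -1)) = Mul(Add(Pow(Add(59, Mul(Add(-35, 20), Add(-20, -33))), Rational(1, 2)), -2136), Pow(Add(-4008, -193), -1)) = Mul(Add(Pow(Add(59, Mul(-15, -53)), Rational(1, 2)), -2136), Pow(-4201, -1)) = Mul(Add(Pow(Add(59, 795), Rational(1, 2)), -2136), Rational(-1, 4201)) = Mul(Add(Pow(854, Rational(1, 2)), -2136), Rational(-1, 4201)) = Mul(Add(-2136, Pow(854, Rational(1, 2))), Rational(-1, 4201)) = Add(Rational(2136, 4201), Mul(Rational(-1, 4201), Pow(854, Rational(1, 2))))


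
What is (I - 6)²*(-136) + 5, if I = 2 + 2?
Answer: -539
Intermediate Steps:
I = 4
(I - 6)²*(-136) + 5 = (4 - 6)²*(-136) + 5 = (-2)²*(-136) + 5 = 4*(-136) + 5 = -544 + 5 = -539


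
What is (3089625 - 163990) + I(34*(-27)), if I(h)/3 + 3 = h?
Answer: 2922872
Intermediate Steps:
I(h) = -9 + 3*h
(3089625 - 163990) + I(34*(-27)) = (3089625 - 163990) + (-9 + 3*(34*(-27))) = 2925635 + (-9 + 3*(-918)) = 2925635 + (-9 - 2754) = 2925635 - 2763 = 2922872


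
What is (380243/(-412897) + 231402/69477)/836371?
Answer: 23042349561/7997615043310133 ≈ 2.8812e-6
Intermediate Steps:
(380243/(-412897) + 231402/69477)/836371 = (380243*(-1/412897) + 231402*(1/69477))*(1/836371) = (-380243/412897 + 77134/23159)*(1/836371) = (23042349561/9562281623)*(1/836371) = 23042349561/7997615043310133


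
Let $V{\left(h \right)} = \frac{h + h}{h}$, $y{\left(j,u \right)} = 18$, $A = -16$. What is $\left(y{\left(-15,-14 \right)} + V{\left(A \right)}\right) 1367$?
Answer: $27340$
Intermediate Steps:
$V{\left(h \right)} = 2$ ($V{\left(h \right)} = \frac{2 h}{h} = 2$)
$\left(y{\left(-15,-14 \right)} + V{\left(A \right)}\right) 1367 = \left(18 + 2\right) 1367 = 20 \cdot 1367 = 27340$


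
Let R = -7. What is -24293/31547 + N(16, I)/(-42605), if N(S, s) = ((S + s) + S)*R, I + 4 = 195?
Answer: -985758398/1344059935 ≈ -0.73342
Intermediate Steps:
I = 191 (I = -4 + 195 = 191)
N(S, s) = -14*S - 7*s (N(S, s) = ((S + s) + S)*(-7) = (s + 2*S)*(-7) = -14*S - 7*s)
-24293/31547 + N(16, I)/(-42605) = -24293/31547 + (-14*16 - 7*191)/(-42605) = -24293*1/31547 + (-224 - 1337)*(-1/42605) = -24293/31547 - 1561*(-1/42605) = -24293/31547 + 1561/42605 = -985758398/1344059935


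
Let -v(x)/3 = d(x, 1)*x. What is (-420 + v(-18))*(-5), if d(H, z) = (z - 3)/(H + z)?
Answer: 35160/17 ≈ 2068.2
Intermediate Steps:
d(H, z) = (-3 + z)/(H + z)
v(x) = 6*x/(1 + x) (v(x) = -3*(-3 + 1)/(x + 1)*x = -3*-2/(1 + x)*x = -3*(-2/(1 + x))*x = -(-6)*x/(1 + x) = 6*x/(1 + x))
(-420 + v(-18))*(-5) = (-420 + 6*(-18)/(1 - 18))*(-5) = (-420 + 6*(-18)/(-17))*(-5) = (-420 + 6*(-18)*(-1/17))*(-5) = (-420 + 108/17)*(-5) = -7032/17*(-5) = 35160/17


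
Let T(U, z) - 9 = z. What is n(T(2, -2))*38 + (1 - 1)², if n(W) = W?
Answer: 266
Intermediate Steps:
T(U, z) = 9 + z
n(T(2, -2))*38 + (1 - 1)² = (9 - 2)*38 + (1 - 1)² = 7*38 + 0² = 266 + 0 = 266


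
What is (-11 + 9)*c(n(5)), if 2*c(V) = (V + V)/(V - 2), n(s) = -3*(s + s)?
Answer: -15/8 ≈ -1.8750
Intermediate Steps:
n(s) = -6*s
c(V) = V/(-2 + V) (c(V) = ((V + V)/(V - 2))/2 = ((2*V)/(-2 + V))/2 = (2*V/(-2 + V))/2 = V/(-2 + V))
(-11 + 9)*c(n(5)) = (-11 + 9)*((-6*5)/(-2 - 6*5)) = -(-60)/(-2 - 30) = -(-60)/(-32) = -(-60)*(-1)/32 = -2*15/16 = -15/8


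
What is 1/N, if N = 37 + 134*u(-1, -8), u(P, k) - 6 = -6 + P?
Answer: -1/97 ≈ -0.010309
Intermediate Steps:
u(P, k) = P (u(P, k) = 6 + (-6 + P) = P)
N = -97 (N = 37 + 134*(-1) = 37 - 134 = -97)
1/N = 1/(-97) = -1/97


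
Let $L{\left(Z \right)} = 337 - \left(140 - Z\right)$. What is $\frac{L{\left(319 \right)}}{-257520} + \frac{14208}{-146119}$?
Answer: $- \frac{311186797}{3135713740} \approx -0.09924$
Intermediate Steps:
$L{\left(Z \right)} = 197 + Z$ ($L{\left(Z \right)} = 337 + \left(-140 + Z\right) = 197 + Z$)
$\frac{L{\left(319 \right)}}{-257520} + \frac{14208}{-146119} = \frac{197 + 319}{-257520} + \frac{14208}{-146119} = 516 \left(- \frac{1}{257520}\right) + 14208 \left(- \frac{1}{146119}\right) = - \frac{43}{21460} - \frac{14208}{146119} = - \frac{311186797}{3135713740}$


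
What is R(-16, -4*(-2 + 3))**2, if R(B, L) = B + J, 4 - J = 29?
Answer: 1681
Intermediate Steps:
J = -25 (J = 4 - 1*29 = 4 - 29 = -25)
R(B, L) = -25 + B (R(B, L) = B - 25 = -25 + B)
R(-16, -4*(-2 + 3))**2 = (-25 - 16)**2 = (-41)**2 = 1681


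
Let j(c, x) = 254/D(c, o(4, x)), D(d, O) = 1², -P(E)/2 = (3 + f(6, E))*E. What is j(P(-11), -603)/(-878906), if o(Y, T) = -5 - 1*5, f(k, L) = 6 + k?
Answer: -127/439453 ≈ -0.00028900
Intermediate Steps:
o(Y, T) = -10 (o(Y, T) = -5 - 5 = -10)
P(E) = -30*E (P(E) = -2*(3 + (6 + 6))*E = -2*(3 + 12)*E = -30*E)
D(d, O) = 1
j(c, x) = 254 (j(c, x) = 254/1 = 254*1 = 254)
j(P(-11), -603)/(-878906) = 254/(-878906) = 254*(-1/878906) = -127/439453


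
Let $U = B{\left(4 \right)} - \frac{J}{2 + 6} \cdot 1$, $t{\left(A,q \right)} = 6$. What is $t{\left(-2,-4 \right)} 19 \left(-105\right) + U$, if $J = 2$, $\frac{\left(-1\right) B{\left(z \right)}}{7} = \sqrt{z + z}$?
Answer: $- \frac{47881}{4} - 14 \sqrt{2} \approx -11990.0$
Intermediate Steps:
$B{\left(z \right)} = - 7 \sqrt{2} \sqrt{z}$ ($B{\left(z \right)} = - 7 \sqrt{z + z} = - 7 \sqrt{2 z} = - 7 \sqrt{2} \sqrt{z}$)
$U = - \frac{1}{4} - 14 \sqrt{2}$ ($U = - 7 \sqrt{2} \sqrt{4} - \frac{2}{2 + 6} \cdot 1 = \left(-7\right) \sqrt{2} \cdot 2 - \frac{2}{8} \cdot 1 = - 14 \sqrt{2} - 2 \cdot \frac{1}{8} \cdot 1 = - 14 \sqrt{2} - \frac{1}{4} \cdot 1 = - 14 \sqrt{2} - \frac{1}{4} = - \frac{1}{4} - 14 \sqrt{2} \approx -20.049$)
$t{\left(-2,-4 \right)} 19 \left(-105\right) + U = 6 \cdot 19 \left(-105\right) - \left(\frac{1}{4} + 14 \sqrt{2}\right) = 114 \left(-105\right) - \left(\frac{1}{4} + 14 \sqrt{2}\right) = -11970 - \left(\frac{1}{4} + 14 \sqrt{2}\right) = - \frac{47881}{4} - 14 \sqrt{2}$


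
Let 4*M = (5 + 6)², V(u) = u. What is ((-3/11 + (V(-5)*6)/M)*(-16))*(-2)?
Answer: -4896/121 ≈ -40.463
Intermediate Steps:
M = 121/4 (M = (5 + 6)²/4 = (¼)*11² = (¼)*121 = 121/4 ≈ 30.250)
((-3/11 + (V(-5)*6)/M)*(-16))*(-2) = ((-3/11 + (-5*6)/(121/4))*(-16))*(-2) = ((-3*1/11 - 30*4/121)*(-16))*(-2) = ((-3/11 - 120/121)*(-16))*(-2) = -153/121*(-16)*(-2) = (2448/121)*(-2) = -4896/121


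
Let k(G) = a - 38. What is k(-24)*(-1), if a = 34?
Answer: 4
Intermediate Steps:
k(G) = -4 (k(G) = 34 - 38 = -4)
k(-24)*(-1) = -4*(-1) = 4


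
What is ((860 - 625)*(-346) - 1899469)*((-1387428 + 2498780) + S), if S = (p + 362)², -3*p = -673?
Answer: -25940774997971/9 ≈ -2.8823e+12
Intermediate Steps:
p = 673/3 (p = -⅓*(-673) = 673/3 ≈ 224.33)
S = 3094081/9 (S = (673/3 + 362)² = (1759/3)² = 3094081/9 ≈ 3.4379e+5)
((860 - 625)*(-346) - 1899469)*((-1387428 + 2498780) + S) = ((860 - 625)*(-346) - 1899469)*((-1387428 + 2498780) + 3094081/9) = (235*(-346) - 1899469)*(1111352 + 3094081/9) = (-81310 - 1899469)*(13096249/9) = -1980779*13096249/9 = -25940774997971/9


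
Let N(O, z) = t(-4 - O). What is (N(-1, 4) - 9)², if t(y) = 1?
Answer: 64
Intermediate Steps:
N(O, z) = 1
(N(-1, 4) - 9)² = (1 - 9)² = (-8)² = 64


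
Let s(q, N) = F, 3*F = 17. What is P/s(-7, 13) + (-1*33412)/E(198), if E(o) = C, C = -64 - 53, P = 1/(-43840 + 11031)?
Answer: 18635642885/65257101 ≈ 285.57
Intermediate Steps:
P = -1/32809 (P = 1/(-32809) = -1/32809 ≈ -3.0479e-5)
F = 17/3 (F = (1/3)*17 = 17/3 ≈ 5.6667)
s(q, N) = 17/3
C = -117
E(o) = -117
P/s(-7, 13) + (-1*33412)/E(198) = -1/(32809*17/3) - 1*33412/(-117) = -1/32809*3/17 - 33412*(-1/117) = -3/557753 + 33412/117 = 18635642885/65257101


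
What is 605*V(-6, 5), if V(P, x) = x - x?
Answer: 0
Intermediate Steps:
V(P, x) = 0
605*V(-6, 5) = 605*0 = 0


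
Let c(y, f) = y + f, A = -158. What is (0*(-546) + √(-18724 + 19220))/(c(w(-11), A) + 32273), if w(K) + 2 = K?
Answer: 2*√31/16051 ≈ 0.00069376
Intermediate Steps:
w(K) = -2 + K
c(y, f) = f + y
(0*(-546) + √(-18724 + 19220))/(c(w(-11), A) + 32273) = (0*(-546) + √(-18724 + 19220))/((-158 + (-2 - 11)) + 32273) = (0 + √496)/((-158 - 13) + 32273) = (0 + 4*√31)/(-171 + 32273) = (4*√31)/32102 = (4*√31)*(1/32102) = 2*√31/16051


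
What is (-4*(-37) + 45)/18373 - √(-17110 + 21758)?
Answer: 193/18373 - 2*√1162 ≈ -68.166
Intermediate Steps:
(-4*(-37) + 45)/18373 - √(-17110 + 21758) = (148 + 45)*(1/18373) - √4648 = 193*(1/18373) - 2*√1162 = 193/18373 - 2*√1162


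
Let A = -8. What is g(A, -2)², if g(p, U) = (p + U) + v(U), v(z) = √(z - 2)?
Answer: 96 - 40*I ≈ 96.0 - 40.0*I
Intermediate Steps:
v(z) = √(-2 + z)
g(p, U) = U + p + √(-2 + U) (g(p, U) = (p + U) + √(-2 + U) = (U + p) + √(-2 + U) = U + p + √(-2 + U))
g(A, -2)² = (-2 - 8 + √(-2 - 2))² = (-2 - 8 + √(-4))² = (-2 - 8 + 2*I)² = (-10 + 2*I)²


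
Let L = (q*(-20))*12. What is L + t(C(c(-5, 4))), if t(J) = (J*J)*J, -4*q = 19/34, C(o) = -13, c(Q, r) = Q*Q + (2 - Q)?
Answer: -36779/17 ≈ -2163.5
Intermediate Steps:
c(Q, r) = 2 + Q² - Q (c(Q, r) = Q² + (2 - Q) = 2 + Q² - Q)
q = -19/136 (q = -19/(4*34) = -¼*19/34 = -19/136 ≈ -0.13971)
L = 570/17 (L = -19/136*(-20)*12 = (95/34)*12 = 570/17 ≈ 33.529)
t(J) = J³ (t(J) = J²*J = J³)
L + t(C(c(-5, 4))) = 570/17 + (-13)³ = 570/17 - 2197 = -36779/17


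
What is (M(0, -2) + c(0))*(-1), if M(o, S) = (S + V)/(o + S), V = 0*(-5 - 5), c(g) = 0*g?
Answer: -1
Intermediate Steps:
c(g) = 0
V = 0 (V = 0*(-10) = 0)
M(o, S) = S/(S + o) (M(o, S) = (S + 0)/(o + S) = S/(S + o))
(M(0, -2) + c(0))*(-1) = (-2/(-2 + 0) + 0)*(-1) = (-2/(-2) + 0)*(-1) = (-2*(-½) + 0)*(-1) = (1 + 0)*(-1) = 1*(-1) = -1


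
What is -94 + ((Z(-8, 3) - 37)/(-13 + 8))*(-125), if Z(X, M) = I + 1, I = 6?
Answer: -844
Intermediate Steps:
Z(X, M) = 7 (Z(X, M) = 6 + 1 = 7)
-94 + ((Z(-8, 3) - 37)/(-13 + 8))*(-125) = -94 + ((7 - 37)/(-13 + 8))*(-125) = -94 - 30/(-5)*(-125) = -94 - 30*(-⅕)*(-125) = -94 + 6*(-125) = -94 - 750 = -844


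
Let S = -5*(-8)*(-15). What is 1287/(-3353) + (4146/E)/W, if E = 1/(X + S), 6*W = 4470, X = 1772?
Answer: 16291643721/2497985 ≈ 6521.9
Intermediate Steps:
S = -600 (S = 40*(-15) = -600)
W = 745 (W = (1/6)*4470 = 745)
E = 1/1172 (E = 1/(1772 - 600) = 1/1172 ≈ 0.00085324)
1287/(-3353) + (4146/E)/W = 1287/(-3353) + (4146/(1/1172))/745 = 1287*(-1/3353) + (4146*1172)*(1/745) = -1287/3353 + 4859112*(1/745) = -1287/3353 + 4859112/745 = 16291643721/2497985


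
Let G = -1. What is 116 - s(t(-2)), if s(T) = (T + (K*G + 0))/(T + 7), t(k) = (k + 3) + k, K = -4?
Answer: 231/2 ≈ 115.50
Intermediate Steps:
t(k) = 3 + 2*k (t(k) = (3 + k) + k = 3 + 2*k)
s(T) = (4 + T)/(7 + T) (s(T) = (T + (-4*(-1) + 0))/(T + 7) = (T + (4 + 0))/(7 + T) = (T + 4)/(7 + T) = (4 + T)/(7 + T))
116 - s(t(-2)) = 116 - (4 + (3 + 2*(-2)))/(7 + (3 + 2*(-2))) = 116 - (4 + (3 - 4))/(7 + (3 - 4)) = 116 - (4 - 1)/(7 - 1) = 116 - 3/6 = 116 - 1*½ = 116 - ½ = 231/2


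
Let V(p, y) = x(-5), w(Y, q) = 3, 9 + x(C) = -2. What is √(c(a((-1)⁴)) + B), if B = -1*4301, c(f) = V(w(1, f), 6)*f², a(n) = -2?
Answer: I*√4345 ≈ 65.917*I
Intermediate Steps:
x(C) = -11 (x(C) = -9 - 2 = -11)
V(p, y) = -11
c(f) = -11*f²
B = -4301
√(c(a((-1)⁴)) + B) = √(-11*(-2)² - 4301) = √(-11*4 - 4301) = √(-44 - 4301) = √(-4345) = I*√4345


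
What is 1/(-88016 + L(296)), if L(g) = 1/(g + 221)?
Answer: -517/45504271 ≈ -1.1362e-5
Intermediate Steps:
L(g) = 1/(221 + g)
1/(-88016 + L(296)) = 1/(-88016 + 1/(221 + 296)) = 1/(-88016 + 1/517) = 1/(-45504271/517) = -517/45504271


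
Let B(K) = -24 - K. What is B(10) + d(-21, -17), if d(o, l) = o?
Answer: -55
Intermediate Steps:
B(10) + d(-21, -17) = (-24 - 1*10) - 21 = (-24 - 10) - 21 = -34 - 21 = -55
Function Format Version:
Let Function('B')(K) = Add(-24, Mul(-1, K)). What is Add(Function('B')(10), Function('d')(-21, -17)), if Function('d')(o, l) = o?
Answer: -55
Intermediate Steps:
Add(Function('B')(10), Function('d')(-21, -17)) = Add(Add(-24, Mul(-1, 10)), -21) = Add(Add(-24, -10), -21) = Add(-34, -21) = -55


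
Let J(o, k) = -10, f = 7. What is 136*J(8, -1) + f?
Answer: -1353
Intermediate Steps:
136*J(8, -1) + f = 136*(-10) + 7 = -1360 + 7 = -1353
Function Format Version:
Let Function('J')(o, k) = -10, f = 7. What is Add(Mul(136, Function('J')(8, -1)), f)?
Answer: -1353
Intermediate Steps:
Add(Mul(136, Function('J')(8, -1)), f) = Add(Mul(136, -10), 7) = Add(-1360, 7) = -1353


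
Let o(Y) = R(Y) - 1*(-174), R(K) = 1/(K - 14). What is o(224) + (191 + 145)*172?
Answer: 12172861/210 ≈ 57966.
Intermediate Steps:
R(K) = 1/(-14 + K)
o(Y) = 174 + 1/(-14 + Y) (o(Y) = 1/(-14 + Y) - 1*(-174) = 1/(-14 + Y) + 174 = 174 + 1/(-14 + Y))
o(224) + (191 + 145)*172 = (-2435 + 174*224)/(-14 + 224) + (191 + 145)*172 = (-2435 + 38976)/210 + 336*172 = (1/210)*36541 + 57792 = 36541/210 + 57792 = 12172861/210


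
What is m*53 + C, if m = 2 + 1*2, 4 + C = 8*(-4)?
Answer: 176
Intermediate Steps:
C = -36 (C = -4 + 8*(-4) = -4 - 32 = -36)
m = 4 (m = 2 + 2 = 4)
m*53 + C = 4*53 - 36 = 212 - 36 = 176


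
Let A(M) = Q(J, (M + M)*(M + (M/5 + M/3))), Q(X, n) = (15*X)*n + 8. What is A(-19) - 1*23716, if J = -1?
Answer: -40314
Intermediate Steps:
Q(X, n) = 8 + 15*X*n (Q(X, n) = 15*X*n + 8 = 8 + 15*X*n)
A(M) = 8 - 46*M² (A(M) = 8 + 15*(-1)*((M + M)*(M + (M/5 + M/3))) = 8 + 15*(-1)*((2*M)*(M + (M*(⅕) + M*(⅓)))) = 8 + 15*(-1)*((2*M)*(M + (M/5 + M/3))) = 8 + 15*(-1)*((2*M)*(M + 8*M/15)) = 8 + 15*(-1)*((2*M)*(23*M/15)) = 8 + 15*(-1)*(46*M²/15) = 8 - 46*M²)
A(-19) - 1*23716 = (8 - 46*(-19)²) - 1*23716 = (8 - 46*361) - 23716 = (8 - 16606) - 23716 = -16598 - 23716 = -40314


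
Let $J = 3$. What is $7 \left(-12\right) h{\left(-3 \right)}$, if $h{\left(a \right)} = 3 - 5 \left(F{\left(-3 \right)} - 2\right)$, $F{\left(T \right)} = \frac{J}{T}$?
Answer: $-1512$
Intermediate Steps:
$F{\left(T \right)} = \frac{3}{T}$
$h{\left(a \right)} = 18$ ($h{\left(a \right)} = 3 - 5 \left(\frac{3}{-3} - 2\right) = 3 - 5 \left(3 \left(- \frac{1}{3}\right) - 2\right) = 3 - 5 \left(-1 - 2\right) = 3 - -15 = 3 + 15 = 18$)
$7 \left(-12\right) h{\left(-3 \right)} = 7 \left(-12\right) 18 = \left(-84\right) 18 = -1512$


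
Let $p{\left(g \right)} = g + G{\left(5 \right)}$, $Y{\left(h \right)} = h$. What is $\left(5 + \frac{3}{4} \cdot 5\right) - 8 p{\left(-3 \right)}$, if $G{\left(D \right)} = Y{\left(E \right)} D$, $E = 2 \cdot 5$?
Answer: $- \frac{1469}{4} \approx -367.25$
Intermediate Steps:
$E = 10$
$G{\left(D \right)} = 10 D$
$p{\left(g \right)} = 50 + g$ ($p{\left(g \right)} = g + 10 \cdot 5 = g + 50 = 50 + g$)
$\left(5 + \frac{3}{4} \cdot 5\right) - 8 p{\left(-3 \right)} = \left(5 + \frac{3}{4} \cdot 5\right) - 8 \left(50 - 3\right) = \left(5 + 3 \cdot \frac{1}{4} \cdot 5\right) - 376 = \left(5 + \frac{3}{4} \cdot 5\right) - 376 = \left(5 + \frac{15}{4}\right) - 376 = \frac{35}{4} - 376 = - \frac{1469}{4}$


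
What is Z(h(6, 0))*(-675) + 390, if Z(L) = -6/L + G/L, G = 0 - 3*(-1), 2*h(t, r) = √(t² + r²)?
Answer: 1065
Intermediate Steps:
h(t, r) = √(r² + t²)/2 (h(t, r) = √(t² + r²)/2 = √(r² + t²)/2)
G = 3 (G = 0 + 3 = 3)
Z(L) = -3/L (Z(L) = -6/L + 3/L = -3/L)
Z(h(6, 0))*(-675) + 390 = -3*2/√(0² + 6²)*(-675) + 390 = -3*2/√(0 + 36)*(-675) + 390 = -3/(√36/2)*(-675) + 390 = -3/((½)*6)*(-675) + 390 = -3/3*(-675) + 390 = -3*⅓*(-675) + 390 = -1*(-675) + 390 = 675 + 390 = 1065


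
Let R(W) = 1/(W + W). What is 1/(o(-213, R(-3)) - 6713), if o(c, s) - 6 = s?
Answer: -6/40243 ≈ -0.00014909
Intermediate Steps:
R(W) = 1/(2*W)
o(c, s) = 6 + s
1/(o(-213, R(-3)) - 6713) = 1/((6 + (½)/(-3)) - 6713) = 1/((6 + (½)*(-⅓)) - 6713) = 1/((6 - ⅙) - 6713) = 1/(35/6 - 6713) = 1/(-40243/6) = -6/40243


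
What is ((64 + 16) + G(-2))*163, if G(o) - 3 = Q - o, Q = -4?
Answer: 13203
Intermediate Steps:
G(o) = -1 - o (G(o) = 3 + (-4 - o) = -1 - o)
((64 + 16) + G(-2))*163 = ((64 + 16) + (-1 - 1*(-2)))*163 = (80 + (-1 + 2))*163 = (80 + 1)*163 = 81*163 = 13203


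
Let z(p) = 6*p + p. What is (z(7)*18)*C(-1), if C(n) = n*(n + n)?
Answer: 1764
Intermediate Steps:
z(p) = 7*p
C(n) = 2*n² (C(n) = n*(2*n) = 2*n²)
(z(7)*18)*C(-1) = ((7*7)*18)*(2*(-1)²) = (49*18)*(2*1) = 882*2 = 1764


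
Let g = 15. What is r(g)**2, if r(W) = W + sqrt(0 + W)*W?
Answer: 3600 + 450*sqrt(15) ≈ 5342.8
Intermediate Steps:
r(W) = W + W**(3/2) (r(W) = W + sqrt(W)*W = W + W**(3/2))
r(g)**2 = (15 + 15**(3/2))**2 = (15 + 15*sqrt(15))**2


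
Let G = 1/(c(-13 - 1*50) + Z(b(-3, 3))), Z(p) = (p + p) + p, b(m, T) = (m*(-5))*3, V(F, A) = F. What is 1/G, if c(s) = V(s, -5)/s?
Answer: 136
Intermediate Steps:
b(m, T) = -15*m (b(m, T) = -5*m*3 = -15*m)
c(s) = 1 (c(s) = s/s = 1)
Z(p) = 3*p (Z(p) = 2*p + p = 3*p)
G = 1/136 (G = 1/(1 + 3*(-15*(-3))) = 1/(1 + 3*45) = 1/(1 + 135) = 1/136 ≈ 0.0073529)
1/G = 1/(1/136) = 136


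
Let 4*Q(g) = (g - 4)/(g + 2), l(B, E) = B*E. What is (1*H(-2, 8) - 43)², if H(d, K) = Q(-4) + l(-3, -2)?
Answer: 1296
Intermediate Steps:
Q(g) = (-4 + g)/(4*(2 + g)) (Q(g) = ((g - 4)/(g + 2))/4 = ((-4 + g)/(2 + g))/4 = (-4 + g)/(4*(2 + g)))
H(d, K) = 7 (H(d, K) = (-4 - 4)/(4*(2 - 4)) - 3*(-2) = (¼)*(-8)/(-2) + 6 = (¼)*(-½)*(-8) + 6 = 1 + 6 = 7)
(1*H(-2, 8) - 43)² = (1*7 - 43)² = (7 - 43)² = (-36)² = 1296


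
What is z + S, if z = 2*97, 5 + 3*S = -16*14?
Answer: 353/3 ≈ 117.67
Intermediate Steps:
S = -229/3 (S = -5/3 + (-16*14)/3 = -5/3 + (⅓)*(-224) = -5/3 - 224/3 = -229/3 ≈ -76.333)
z = 194
z + S = 194 - 229/3 = 353/3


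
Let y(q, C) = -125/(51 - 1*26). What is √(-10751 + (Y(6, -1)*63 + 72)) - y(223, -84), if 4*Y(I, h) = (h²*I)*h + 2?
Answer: 5 + I*√10742 ≈ 5.0 + 103.64*I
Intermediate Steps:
Y(I, h) = ½ + I*h³/4 (Y(I, h) = ((h²*I)*h + 2)/4 = ((I*h²)*h + 2)/4 = (I*h³ + 2)/4 = (2 + I*h³)/4 = ½ + I*h³/4)
y(q, C) = -5 (y(q, C) = -125/(51 - 26) = -125/25 = -125*1/25 = -5)
√(-10751 + (Y(6, -1)*63 + 72)) - y(223, -84) = √(-10751 + ((½ + (¼)*6*(-1)³)*63 + 72)) - 1*(-5) = √(-10751 + ((½ + (¼)*6*(-1))*63 + 72)) + 5 = √(-10751 + ((½ - 3/2)*63 + 72)) + 5 = √(-10751 + (-1*63 + 72)) + 5 = √(-10751 + (-63 + 72)) + 5 = √(-10751 + 9) + 5 = √(-10742) + 5 = I*√10742 + 5 = 5 + I*√10742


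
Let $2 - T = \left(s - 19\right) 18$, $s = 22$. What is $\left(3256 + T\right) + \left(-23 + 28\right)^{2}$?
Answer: $3229$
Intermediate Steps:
$T = -52$ ($T = 2 - \left(22 - 19\right) 18 = 2 - 3 \cdot 18 = 2 - 54 = -52$)
$\left(3256 + T\right) + \left(-23 + 28\right)^{2} = \left(3256 - 52\right) + \left(-23 + 28\right)^{2} = 3204 + 5^{2} = 3204 + 25 = 3229$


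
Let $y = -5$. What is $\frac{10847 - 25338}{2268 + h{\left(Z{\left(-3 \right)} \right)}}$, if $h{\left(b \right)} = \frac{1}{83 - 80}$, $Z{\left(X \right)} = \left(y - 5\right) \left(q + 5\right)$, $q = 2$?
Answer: $- \frac{43473}{6805} \approx -6.3884$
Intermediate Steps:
$Z{\left(X \right)} = -70$ ($Z{\left(X \right)} = \left(-5 - 5\right) \left(2 + 5\right) = \left(-10\right) 7 = -70$)
$h{\left(b \right)} = \frac{1}{3}$
$\frac{10847 - 25338}{2268 + h{\left(Z{\left(-3 \right)} \right)}} = \frac{10847 - 25338}{2268 + \frac{1}{3}} = - \frac{14491}{\frac{6805}{3}} = \left(-14491\right) \frac{3}{6805} = - \frac{43473}{6805}$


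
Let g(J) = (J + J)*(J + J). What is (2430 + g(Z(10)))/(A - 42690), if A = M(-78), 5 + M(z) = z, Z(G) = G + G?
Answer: -4030/42773 ≈ -0.094218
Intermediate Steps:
Z(G) = 2*G
M(z) = -5 + z
g(J) = 4*J**2 (g(J) = (2*J)*(2*J) = 4*J**2)
A = -83 (A = -5 - 78 = -83)
(2430 + g(Z(10)))/(A - 42690) = (2430 + 4*(2*10)**2)/(-83 - 42690) = (2430 + 4*20**2)/(-42773) = (2430 + 4*400)*(-1/42773) = (2430 + 1600)*(-1/42773) = 4030*(-1/42773) = -4030/42773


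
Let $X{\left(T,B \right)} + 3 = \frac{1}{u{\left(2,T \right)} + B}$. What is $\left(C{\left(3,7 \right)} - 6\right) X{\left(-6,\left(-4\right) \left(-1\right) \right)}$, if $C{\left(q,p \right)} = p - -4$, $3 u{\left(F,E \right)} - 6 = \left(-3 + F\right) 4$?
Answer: $- \frac{195}{14} \approx -13.929$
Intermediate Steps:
$u{\left(F,E \right)} = -2 + \frac{4 F}{3}$ ($u{\left(F,E \right)} = 2 + \frac{\left(-3 + F\right) 4}{3} = 2 + \frac{-12 + 4 F}{3} = 2 + \left(-4 + \frac{4 F}{3}\right) = -2 + \frac{4 F}{3}$)
$X{\left(T,B \right)} = -3 + \frac{1}{\frac{2}{3} + B}$ ($X{\left(T,B \right)} = -3 + \frac{1}{\left(-2 + \frac{4}{3} \cdot 2\right) + B} = -3 + \frac{1}{\left(-2 + \frac{8}{3}\right) + B} = -3 + \frac{1}{\frac{2}{3} + B}$)
$C{\left(q,p \right)} = 4 + p$ ($C{\left(q,p \right)} = p + 4 = 4 + p$)
$\left(C{\left(3,7 \right)} - 6\right) X{\left(-6,\left(-4\right) \left(-1\right) \right)} = \left(\left(4 + 7\right) - 6\right) \frac{3 \left(-1 - 3 \left(\left(-4\right) \left(-1\right)\right)\right)}{2 + 3 \left(\left(-4\right) \left(-1\right)\right)} = \left(11 - 6\right) \frac{3 \left(-1 - 12\right)}{2 + 3 \cdot 4} = 5 \frac{3 \left(-1 - 12\right)}{2 + 12} = 5 \cdot 3 \cdot \frac{1}{14} \left(-13\right) = 5 \left(- \frac{39}{14}\right) = - \frac{195}{14}$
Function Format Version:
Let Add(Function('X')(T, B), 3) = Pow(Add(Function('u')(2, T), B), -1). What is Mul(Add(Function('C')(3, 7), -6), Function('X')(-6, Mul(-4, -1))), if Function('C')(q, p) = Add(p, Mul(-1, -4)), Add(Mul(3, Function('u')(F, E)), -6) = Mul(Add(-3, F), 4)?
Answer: Rational(-195, 14) ≈ -13.929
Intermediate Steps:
Function('u')(F, E) = Add(-2, Mul(Rational(4, 3), F)) (Function('u')(F, E) = Add(2, Mul(Rational(1, 3), Mul(Add(-3, F), 4))) = Add(2, Mul(Rational(1, 3), Add(-12, Mul(4, F)))) = Add(2, Add(-4, Mul(Rational(4, 3), F))) = Add(-2, Mul(Rational(4, 3), F)))
Function('X')(T, B) = Add(-3, Pow(Add(Rational(2, 3), B), -1)) (Function('X')(T, B) = Add(-3, Pow(Add(Add(-2, Mul(Rational(4, 3), 2)), B), -1)) = Add(-3, Pow(Add(Add(-2, Rational(8, 3)), B), -1)) = Add(-3, Pow(Add(Rational(2, 3), B), -1)))
Function('C')(q, p) = Add(4, p) (Function('C')(q, p) = Add(p, 4) = Add(4, p))
Mul(Add(Function('C')(3, 7), -6), Function('X')(-6, Mul(-4, -1))) = Mul(Add(Add(4, 7), -6), Mul(3, Pow(Add(2, Mul(3, Mul(-4, -1))), -1), Add(-1, Mul(-3, Mul(-4, -1))))) = Mul(Add(11, -6), Mul(3, Pow(Add(2, Mul(3, 4)), -1), Add(-1, Mul(-3, 4)))) = Mul(5, Mul(3, Pow(Add(2, 12), -1), Add(-1, -12))) = Mul(5, Mul(3, Pow(14, -1), -13)) = Mul(5, Mul(3, Rational(1, 14), -13)) = Mul(5, Rational(-39, 14)) = Rational(-195, 14)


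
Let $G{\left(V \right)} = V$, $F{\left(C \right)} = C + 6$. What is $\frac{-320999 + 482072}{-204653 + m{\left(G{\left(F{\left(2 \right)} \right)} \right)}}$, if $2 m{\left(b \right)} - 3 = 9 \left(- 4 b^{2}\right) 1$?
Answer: $- \frac{322146}{411607} \approx -0.78265$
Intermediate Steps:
$F{\left(C \right)} = 6 + C$
$m{\left(b \right)} = \frac{3}{2} - 18 b^{2}$ ($m{\left(b \right)} = \frac{3}{2} + \frac{9 \left(- 4 b^{2}\right) 1}{2} = \frac{3}{2} + \frac{- 36 b^{2} \cdot 1}{2} = \frac{3}{2} + \frac{\left(-36\right) b^{2}}{2} = \frac{3}{2} - 18 b^{2}$)
$\frac{-320999 + 482072}{-204653 + m{\left(G{\left(F{\left(2 \right)} \right)} \right)}} = \frac{-320999 + 482072}{-204653 + \left(\frac{3}{2} - 18 \left(6 + 2\right)^{2}\right)} = \frac{161073}{-204653 + \left(\frac{3}{2} - 18 \cdot 8^{2}\right)} = \frac{161073}{-204653 + \left(\frac{3}{2} - 1152\right)} = \frac{161073}{-204653 - \frac{2301}{2}} = \frac{161073}{- \frac{411607}{2}} = 161073 \left(- \frac{2}{411607}\right) = - \frac{322146}{411607}$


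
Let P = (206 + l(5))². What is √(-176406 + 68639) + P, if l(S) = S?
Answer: 44521 + I*√107767 ≈ 44521.0 + 328.28*I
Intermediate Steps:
P = 44521 (P = (206 + 5)² = 211² = 44521)
√(-176406 + 68639) + P = √(-176406 + 68639) + 44521 = √(-107767) + 44521 = I*√107767 + 44521 = 44521 + I*√107767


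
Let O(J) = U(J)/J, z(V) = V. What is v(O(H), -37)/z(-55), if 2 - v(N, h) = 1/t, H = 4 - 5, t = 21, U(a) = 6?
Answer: -41/1155 ≈ -0.035498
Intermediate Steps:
H = -1
O(J) = 6/J
v(N, h) = 41/21 (v(N, h) = 2 - 1/21 = 41/21)
v(O(H), -37)/z(-55) = (41/21)/(-55) = (41/21)*(-1/55) = -41/1155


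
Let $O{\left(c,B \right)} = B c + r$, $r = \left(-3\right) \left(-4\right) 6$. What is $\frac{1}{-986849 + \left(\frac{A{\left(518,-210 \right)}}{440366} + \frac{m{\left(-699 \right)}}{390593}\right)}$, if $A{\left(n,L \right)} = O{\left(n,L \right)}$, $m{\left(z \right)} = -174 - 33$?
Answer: $- \frac{86001938519}{84870948301406434} \approx -1.0133 \cdot 10^{-6}$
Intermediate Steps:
$r = 72$ ($r = 12 \cdot 6 = 72$)
$O{\left(c,B \right)} = 72 + B c$ ($O{\left(c,B \right)} = B c + 72 = 72 + B c$)
$m{\left(z \right)} = -207$
$A{\left(n,L \right)} = 72 + L n$
$\frac{1}{-986849 + \left(\frac{A{\left(518,-210 \right)}}{440366} + \frac{m{\left(-699 \right)}}{390593}\right)} = \frac{1}{-986849 + \left(\frac{72 - 108780}{440366} - \frac{207}{390593}\right)} = \frac{1}{-986849 + \left(\left(72 - 108780\right) \frac{1}{440366} - \frac{207}{390593}\right)} = \frac{1}{-986849 - \frac{21275869803}{86001938519}} = \frac{1}{- \frac{84870948301406434}{86001938519}} = - \frac{86001938519}{84870948301406434}$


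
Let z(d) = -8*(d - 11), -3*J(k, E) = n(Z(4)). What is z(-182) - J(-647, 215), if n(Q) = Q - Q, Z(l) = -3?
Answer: 1544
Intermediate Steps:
n(Q) = 0
J(k, E) = 0 (J(k, E) = -1/3*0 = 0)
z(d) = 88 - 8*d (z(d) = -8*(-11 + d) = 88 - 8*d)
z(-182) - J(-647, 215) = (88 - 8*(-182)) - 1*0 = (88 + 1456) + 0 = 1544 + 0 = 1544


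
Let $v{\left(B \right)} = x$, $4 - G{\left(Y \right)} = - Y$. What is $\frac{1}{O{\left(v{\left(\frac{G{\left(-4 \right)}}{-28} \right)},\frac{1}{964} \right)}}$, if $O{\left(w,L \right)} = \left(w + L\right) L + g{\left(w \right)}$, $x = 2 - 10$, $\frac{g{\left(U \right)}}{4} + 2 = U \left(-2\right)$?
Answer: $\frac{929296}{52032865} \approx 0.01786$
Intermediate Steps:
$G{\left(Y \right)} = 4 + Y$ ($G{\left(Y \right)} = 4 - - Y = 4 + Y$)
$g{\left(U \right)} = -8 - 8 U$ ($g{\left(U \right)} = -8 + 4 U \left(-2\right) = -8 + 4 \left(- 2 U\right) = -8 - 8 U$)
$x = -8$ ($x = 2 - 10 = -8$)
$v{\left(B \right)} = -8$
$O{\left(w,L \right)} = -8 - 8 w + L \left(L + w\right)$ ($O{\left(w,L \right)} = \left(w + L\right) L - \left(8 + 8 w\right) = \left(L + w\right) L - \left(8 + 8 w\right) = L \left(L + w\right) - \left(8 + 8 w\right) = -8 - 8 w + L \left(L + w\right)$)
$\frac{1}{O{\left(v{\left(\frac{G{\left(-4 \right)}}{-28} \right)},\frac{1}{964} \right)}} = \frac{1}{-8 + \left(\frac{1}{964}\right)^{2} - -64 + \frac{1}{964} \left(-8\right)} = \frac{1}{-8 + \left(\frac{1}{964}\right)^{2} + 64 + \frac{1}{964} \left(-8\right)} = \frac{1}{-8 + \frac{1}{929296} + 64 - \frac{2}{241}} = \frac{1}{\frac{52032865}{929296}} = \frac{929296}{52032865}$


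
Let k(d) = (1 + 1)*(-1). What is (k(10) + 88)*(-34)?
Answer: -2924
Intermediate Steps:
k(d) = -2 (k(d) = 2*(-1) = -2)
(k(10) + 88)*(-34) = (-2 + 88)*(-34) = 86*(-34) = -2924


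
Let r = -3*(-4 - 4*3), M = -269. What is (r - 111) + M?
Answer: -332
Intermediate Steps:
r = 48 (r = -3*(-4 - 12) = -3*(-16) = 48)
(r - 111) + M = (48 - 111) - 269 = -63 - 269 = -332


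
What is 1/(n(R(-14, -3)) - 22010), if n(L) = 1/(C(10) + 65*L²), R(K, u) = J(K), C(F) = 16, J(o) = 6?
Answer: -2356/51855559 ≈ -4.5434e-5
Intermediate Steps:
R(K, u) = 6
n(L) = 1/(16 + 65*L²)
1/(n(R(-14, -3)) - 22010) = 1/(1/(16 + 65*6²) - 22010) = 1/(1/(16 + 65*36) - 22010) = 1/(1/(16 + 2340) - 22010) = 1/(1/2356 - 22010) = 1/(-51855559/2356) = -2356/51855559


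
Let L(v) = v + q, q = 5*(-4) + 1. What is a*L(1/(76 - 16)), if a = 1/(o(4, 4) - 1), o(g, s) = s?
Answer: -1139/180 ≈ -6.3278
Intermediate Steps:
q = -19 (q = -20 + 1 = -19)
a = ⅓ (a = 1/(4 - 1) = 1/3 = ⅓ ≈ 0.33333)
L(v) = -19 + v (L(v) = v - 19 = -19 + v)
a*L(1/(76 - 16)) = (-19 + 1/(76 - 16))/3 = (-19 + 1/60)/3 = (⅓)*(-1139/60) = -1139/180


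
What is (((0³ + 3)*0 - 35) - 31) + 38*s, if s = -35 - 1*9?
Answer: -1738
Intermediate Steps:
s = -44 (s = -35 - 9 = -44)
(((0³ + 3)*0 - 35) - 31) + 38*s = (((0³ + 3)*0 - 35) - 31) + 38*(-44) = (((0 + 3)*0 - 35) - 31) - 1672 = ((3*0 - 35) - 31) - 1672 = ((0 - 35) - 31) - 1672 = (-35 - 31) - 1672 = -66 - 1672 = -1738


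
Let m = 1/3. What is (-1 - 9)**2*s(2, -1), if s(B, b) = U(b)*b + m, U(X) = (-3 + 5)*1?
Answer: -500/3 ≈ -166.67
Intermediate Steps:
U(X) = 2 (U(X) = 2*1 = 2)
m = 1/3 (m = 1*(1/3) = 1/3 ≈ 0.33333)
s(B, b) = 1/3 + 2*b (s(B, b) = 2*b + 1/3 = 1/3 + 2*b)
(-1 - 9)**2*s(2, -1) = (-1 - 9)**2*(1/3 + 2*(-1)) = (-10)**2*(1/3 - 2) = 100*(-5/3) = -500/3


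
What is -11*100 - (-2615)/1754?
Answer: -1926785/1754 ≈ -1098.5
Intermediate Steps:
-11*100 - (-2615)/1754 = -1100 - (-2615)/1754 = -1100 - 1*(-2615/1754) = -1100 + 2615/1754 = -1926785/1754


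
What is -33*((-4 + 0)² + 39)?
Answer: -1815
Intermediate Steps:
-33*((-4 + 0)² + 39) = -33*((-4)² + 39) = -33*(16 + 39) = -33*55 = -1815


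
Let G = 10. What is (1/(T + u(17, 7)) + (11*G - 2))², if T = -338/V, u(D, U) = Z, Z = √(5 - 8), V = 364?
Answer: 4*(-1231583*I + 1050840*√3)/(-419*I + 364*√3) ≈ 11612.0 - 96.651*I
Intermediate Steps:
Z = I*√3 (Z = √(-3) = I*√3 ≈ 1.732*I)
u(D, U) = I*√3
T = -13/14 (T = -338/364 = -338*1/364 = -13/14 ≈ -0.92857)
(1/(T + u(17, 7)) + (11*G - 2))² = (1/(-13/14 + I*√3) + (11*10 - 2))² = (1/(-13/14 + I*√3) + (110 - 2))² = (1/(-13/14 + I*√3) + 108)² = (108 + 1/(-13/14 + I*√3))²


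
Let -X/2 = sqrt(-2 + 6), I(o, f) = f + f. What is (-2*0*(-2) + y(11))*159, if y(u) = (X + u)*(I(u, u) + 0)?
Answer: 24486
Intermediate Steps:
I(o, f) = 2*f
X = -4 (X = -2*sqrt(-2 + 6) = -2*sqrt(4) = -2*2 = -4)
y(u) = 2*u*(-4 + u) (y(u) = (-4 + u)*(2*u + 0) = (-4 + u)*(2*u) = 2*u*(-4 + u))
(-2*0*(-2) + y(11))*159 = (-2*0*(-2) + 2*11*(-4 + 11))*159 = (0*(-2) + 2*11*7)*159 = (0 + 154)*159 = 154*159 = 24486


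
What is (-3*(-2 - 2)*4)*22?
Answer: 1056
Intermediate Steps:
(-3*(-2 - 2)*4)*22 = (-3*(-4)*4)*22 = (12*4)*22 = 48*22 = 1056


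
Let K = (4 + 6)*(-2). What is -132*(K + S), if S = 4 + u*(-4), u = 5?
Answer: 4752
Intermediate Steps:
S = -16 (S = 4 + 5*(-4) = 4 - 20 = -16)
K = -20 (K = 10*(-2) = -20)
-132*(K + S) = -132*(-20 - 16) = -132*(-36) = 4752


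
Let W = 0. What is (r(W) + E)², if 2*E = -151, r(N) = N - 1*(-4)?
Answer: 20449/4 ≈ 5112.3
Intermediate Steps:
r(N) = 4 + N (r(N) = N + 4 = 4 + N)
E = -151/2 (E = (½)*(-151) = -151/2 ≈ -75.500)
(r(W) + E)² = ((4 + 0) - 151/2)² = (4 - 151/2)² = (-143/2)² = 20449/4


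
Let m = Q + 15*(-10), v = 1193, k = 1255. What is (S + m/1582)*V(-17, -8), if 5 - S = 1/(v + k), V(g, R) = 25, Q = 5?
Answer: 237589225/1936368 ≈ 122.70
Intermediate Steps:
m = -145 (m = 5 + 15*(-10) = 5 - 150 = -145)
S = 12239/2448 (S = 5 - 1/(1193 + 1255) = 5 - 1/2448 = 12239/2448 ≈ 4.9996)
(S + m/1582)*V(-17, -8) = (12239/2448 - 145/1582)*25 = (9503569/1936368)*25 = 237589225/1936368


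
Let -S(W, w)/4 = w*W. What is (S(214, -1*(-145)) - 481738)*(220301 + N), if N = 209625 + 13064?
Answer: -268389035420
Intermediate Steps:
S(W, w) = -4*W*w (S(W, w) = -4*w*W = -4*W*w)
N = 222689
(S(214, -1*(-145)) - 481738)*(220301 + N) = (-4*214*(-1*(-145)) - 481738)*(220301 + 222689) = (-4*214*145 - 481738)*442990 = (-124120 - 481738)*442990 = -605858*442990 = -268389035420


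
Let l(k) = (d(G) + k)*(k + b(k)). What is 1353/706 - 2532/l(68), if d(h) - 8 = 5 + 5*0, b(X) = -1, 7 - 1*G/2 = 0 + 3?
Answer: 1851713/1277154 ≈ 1.4499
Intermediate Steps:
G = 8 (G = 14 - 2*(0 + 3) = 14 - 2*3 = 14 - 6 = 8)
d(h) = 13 (d(h) = 8 + (5 + 5*0) = 8 + (5 + 0) = 8 + 5 = 13)
l(k) = (-1 + k)*(13 + k) (l(k) = (13 + k)*(k - 1) = (13 + k)*(-1 + k) = (-1 + k)*(13 + k))
1353/706 - 2532/l(68) = 1353/706 - 2532/(-13 + 68² + 12*68) = 1353*(1/706) - 2532/(-13 + 4624 + 816) = 1353/706 - 2532/5427 = 1353/706 - 2532*1/5427 = 1353/706 - 844/1809 = 1851713/1277154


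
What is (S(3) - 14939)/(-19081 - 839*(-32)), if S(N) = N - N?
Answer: -14939/7767 ≈ -1.9234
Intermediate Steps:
S(N) = 0
(S(3) - 14939)/(-19081 - 839*(-32)) = (0 - 14939)/(-19081 - 839*(-32)) = -14939/(-19081 + 26848) = -14939/7767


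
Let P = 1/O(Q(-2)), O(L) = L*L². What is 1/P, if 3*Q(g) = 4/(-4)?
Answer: -1/27 ≈ -0.037037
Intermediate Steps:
Q(g) = -⅓ (Q(g) = (4/(-4))/3 = (4*(-¼))/3 = (⅓)*(-1) = -⅓)
O(L) = L³
P = -27 (P = 1/((-⅓)³) = 1/(-1/27) = -27)
1/P = 1/(-27) = -1/27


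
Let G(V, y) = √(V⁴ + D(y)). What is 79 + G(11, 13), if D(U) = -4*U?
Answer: 79 + 3*√1621 ≈ 199.78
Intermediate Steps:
G(V, y) = √(V⁴ - 4*y)
79 + G(11, 13) = 79 + √(11⁴ - 4*13) = 79 + √(14641 - 52) = 79 + √14589 = 79 + 3*√1621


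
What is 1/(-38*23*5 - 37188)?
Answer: -1/41558 ≈ -2.4063e-5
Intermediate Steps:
1/(-38*23*5 - 37188) = 1/(-874*5 - 37188) = 1/(-4370 - 37188) = 1/(-41558) = -1/41558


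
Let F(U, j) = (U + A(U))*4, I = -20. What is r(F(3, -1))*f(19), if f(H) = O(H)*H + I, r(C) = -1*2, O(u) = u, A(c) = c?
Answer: -682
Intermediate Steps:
F(U, j) = 8*U (F(U, j) = (U + U)*4 = (2*U)*4 = 8*U)
r(C) = -2
f(H) = -20 + H² (f(H) = H*H - 20 = H² - 20 = -20 + H²)
r(F(3, -1))*f(19) = -2*(-20 + 19²) = -2*(-20 + 361) = -2*341 = -682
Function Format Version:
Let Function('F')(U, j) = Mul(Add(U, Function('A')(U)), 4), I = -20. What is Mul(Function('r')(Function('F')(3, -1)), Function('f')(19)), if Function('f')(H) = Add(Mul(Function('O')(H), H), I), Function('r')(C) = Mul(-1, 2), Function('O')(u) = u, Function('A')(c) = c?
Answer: -682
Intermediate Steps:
Function('F')(U, j) = Mul(8, U) (Function('F')(U, j) = Mul(Add(U, U), 4) = Mul(Mul(2, U), 4) = Mul(8, U))
Function('r')(C) = -2
Function('f')(H) = Add(-20, Pow(H, 2)) (Function('f')(H) = Add(Mul(H, H), -20) = Add(Pow(H, 2), -20) = Add(-20, Pow(H, 2)))
Mul(Function('r')(Function('F')(3, -1)), Function('f')(19)) = Mul(-2, Add(-20, Pow(19, 2))) = Mul(-2, Add(-20, 361)) = Mul(-2, 341) = -682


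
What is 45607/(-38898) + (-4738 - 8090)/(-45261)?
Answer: -173914987/195618042 ≈ -0.88905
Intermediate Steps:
45607/(-38898) + (-4738 - 8090)/(-45261) = 45607*(-1/38898) - 12828*(-1/45261) = -45607/38898 + 4276/15087 = -173914987/195618042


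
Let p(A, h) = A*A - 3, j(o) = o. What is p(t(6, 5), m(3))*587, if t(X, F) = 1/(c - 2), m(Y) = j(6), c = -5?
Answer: -85702/49 ≈ -1749.0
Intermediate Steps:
m(Y) = 6
t(X, F) = -⅐ (t(X, F) = 1/(-5 - 2) = 1/(-7) = -⅐)
p(A, h) = -3 + A² (p(A, h) = A² - 3 = -3 + A²)
p(t(6, 5), m(3))*587 = (-3 + (-⅐)²)*587 = (-3 + 1/49)*587 = -146/49*587 = -85702/49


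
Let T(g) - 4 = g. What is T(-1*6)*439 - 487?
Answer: -1365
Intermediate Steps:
T(g) = 4 + g
T(-1*6)*439 - 487 = (4 - 1*6)*439 - 487 = (4 - 6)*439 - 487 = -2*439 - 487 = -878 - 487 = -1365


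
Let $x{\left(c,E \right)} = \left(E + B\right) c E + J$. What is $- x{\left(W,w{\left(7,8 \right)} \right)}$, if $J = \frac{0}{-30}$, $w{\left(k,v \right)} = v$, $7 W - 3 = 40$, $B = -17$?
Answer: $\frac{3096}{7} \approx 442.29$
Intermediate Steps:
$W = \frac{43}{7}$ ($W = \frac{3}{7} + \frac{1}{7} \cdot 40 = \frac{3}{7} + \frac{40}{7} = \frac{43}{7} \approx 6.1429$)
$J = 0$ ($J = 0 \left(- \frac{1}{30}\right) = 0$)
$x{\left(c,E \right)} = E c \left(-17 + E\right)$ ($x{\left(c,E \right)} = \left(E - 17\right) c E + 0 = \left(-17 + E\right) c E + 0 = c \left(-17 + E\right) E + 0 = E c \left(-17 + E\right) + 0 = E c \left(-17 + E\right)$)
$- x{\left(W,w{\left(7,8 \right)} \right)} = - \frac{8 \cdot 43 \left(-17 + 8\right)}{7} = - \frac{8 \cdot 43 \left(-9\right)}{7} = \left(-1\right) \left(- \frac{3096}{7}\right) = \frac{3096}{7}$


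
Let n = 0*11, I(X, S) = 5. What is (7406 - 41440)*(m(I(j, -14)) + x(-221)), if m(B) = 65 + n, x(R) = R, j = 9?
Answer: 5309304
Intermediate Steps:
n = 0
m(B) = 65 (m(B) = 65 + 0 = 65)
(7406 - 41440)*(m(I(j, -14)) + x(-221)) = (7406 - 41440)*(65 - 221) = -34034*(-156) = 5309304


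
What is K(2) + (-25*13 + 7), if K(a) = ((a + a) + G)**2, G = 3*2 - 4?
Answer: -282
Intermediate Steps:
G = 2 (G = 6 - 4 = 2)
K(a) = (2 + 2*a)**2 (K(a) = ((a + a) + 2)**2 = (2*a + 2)**2 = (2 + 2*a)**2)
K(2) + (-25*13 + 7) = 4*(1 + 2)**2 + (-25*13 + 7) = 4*3**2 + (-325 + 7) = 4*9 - 318 = 36 - 318 = -282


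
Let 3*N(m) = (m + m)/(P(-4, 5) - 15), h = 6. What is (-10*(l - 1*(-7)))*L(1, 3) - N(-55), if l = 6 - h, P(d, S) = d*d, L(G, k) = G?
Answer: -100/3 ≈ -33.333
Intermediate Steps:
P(d, S) = d²
l = 0 (l = 6 - 1*6 = 6 - 6 = 0)
N(m) = 2*m/3 (N(m) = ((m + m)/((-4)² - 15))/3 = ((2*m)/(16 - 15))/3 = ((2*m)/1)/3 = ((2*m)*1)/3 = (2*m)/3 = 2*m/3)
(-10*(l - 1*(-7)))*L(1, 3) - N(-55) = -10*(0 - 1*(-7))*1 - 2*(-55)/3 = -10*(0 + 7)*1 - 1*(-110/3) = -10*7*1 + 110/3 = -70*1 + 110/3 = -70 + 110/3 = -100/3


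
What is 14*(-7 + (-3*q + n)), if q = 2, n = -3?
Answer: -224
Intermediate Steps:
14*(-7 + (-3*q + n)) = 14*(-7 + (-3*2 - 3)) = 14*(-7 + (-6 - 3)) = 14*(-7 - 9) = 14*(-16) = -224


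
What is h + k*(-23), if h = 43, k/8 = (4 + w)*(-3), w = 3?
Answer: 3907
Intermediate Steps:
k = -168 (k = 8*((4 + 3)*(-3)) = 8*(7*(-3)) = 8*(-21) = -168)
h + k*(-23) = 43 - 168*(-23) = 43 + 3864 = 3907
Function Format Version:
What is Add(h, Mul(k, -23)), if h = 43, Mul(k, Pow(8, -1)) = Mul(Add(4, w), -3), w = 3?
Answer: 3907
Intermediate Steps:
k = -168 (k = Mul(8, Mul(Add(4, 3), -3)) = Mul(8, Mul(7, -3)) = Mul(8, -21) = -168)
Add(h, Mul(k, -23)) = Add(43, Mul(-168, -23)) = Add(43, 3864) = 3907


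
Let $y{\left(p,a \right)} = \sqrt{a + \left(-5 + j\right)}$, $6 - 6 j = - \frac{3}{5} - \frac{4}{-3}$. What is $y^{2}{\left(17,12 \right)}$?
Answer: $\frac{709}{90} \approx 7.8778$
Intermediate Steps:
$j = \frac{79}{90}$ ($j = 1 - \frac{- \frac{3}{5} - \frac{4}{-3}}{6} = 1 - \frac{\left(-3\right) \frac{1}{5} - - \frac{4}{3}}{6} = 1 - \frac{- \frac{3}{5} + \frac{4}{3}}{6} = 1 - \frac{11}{90} = \frac{79}{90} \approx 0.87778$)
$y{\left(p,a \right)} = \sqrt{- \frac{371}{90} + a}$ ($y{\left(p,a \right)} = \sqrt{a + \left(-5 + \frac{79}{90}\right)} = \sqrt{a - \frac{371}{90}} = \sqrt{- \frac{371}{90} + a}$)
$y^{2}{\left(17,12 \right)} = \left(\frac{\sqrt{-3710 + 900 \cdot 12}}{30}\right)^{2} = \left(\frac{\sqrt{-3710 + 10800}}{30}\right)^{2} = \left(\frac{\sqrt{7090}}{30}\right)^{2} = \frac{709}{90}$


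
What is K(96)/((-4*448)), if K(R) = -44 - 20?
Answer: 1/28 ≈ 0.035714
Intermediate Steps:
K(R) = -64
K(96)/((-4*448)) = -64/((-4*448)) = -64/(-1792) = -64*(-1/1792) = 1/28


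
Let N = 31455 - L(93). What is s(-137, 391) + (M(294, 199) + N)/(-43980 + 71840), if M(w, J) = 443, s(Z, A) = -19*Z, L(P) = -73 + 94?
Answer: 72551457/27860 ≈ 2604.1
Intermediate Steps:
L(P) = 21
N = 31434 (N = 31455 - 1*21 = 31455 - 21 = 31434)
s(-137, 391) + (M(294, 199) + N)/(-43980 + 71840) = -19*(-137) + (443 + 31434)/(-43980 + 71840) = 2603 + 31877/27860 = 72551457/27860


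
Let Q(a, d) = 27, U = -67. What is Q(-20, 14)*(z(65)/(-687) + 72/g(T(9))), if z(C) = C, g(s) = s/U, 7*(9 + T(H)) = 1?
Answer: 104375637/7099 ≈ 14703.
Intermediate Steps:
T(H) = -62/7 (T(H) = -9 + (⅐)*1 = -9 + ⅐ = -62/7)
g(s) = -s/67 (g(s) = s/(-67) = s*(-1/67) = -s/67)
Q(-20, 14)*(z(65)/(-687) + 72/g(T(9))) = 27*(65/(-687) + 72/((-1/67*(-62/7)))) = 27*(65*(-1/687) + 72/(62/469)) = 27*(-65/687 + 72*(469/62)) = 27*(-65/687 + 16884/31) = 27*(11597293/21297) = 104375637/7099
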